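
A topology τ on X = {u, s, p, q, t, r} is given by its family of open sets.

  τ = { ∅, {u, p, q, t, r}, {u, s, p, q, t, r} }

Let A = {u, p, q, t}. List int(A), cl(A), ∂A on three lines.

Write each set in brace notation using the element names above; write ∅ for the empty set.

opens ⊆ A: ∅; union → int = ∅
complement {s, r}; its interior ∅; cl(A) = X∖∅ = {u, s, p, q, t, r}
boundary = {u, s, p, q, t, r} ∖ ∅ = {u, s, p, q, t, r}

int(A) = ∅
cl(A)  = {u, s, p, q, t, r}
∂A     = {u, s, p, q, t, r}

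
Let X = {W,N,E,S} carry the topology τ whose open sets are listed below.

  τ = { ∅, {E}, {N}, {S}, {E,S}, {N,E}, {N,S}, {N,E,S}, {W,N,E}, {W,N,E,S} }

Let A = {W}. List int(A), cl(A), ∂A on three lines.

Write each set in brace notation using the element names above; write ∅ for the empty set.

interior: largest open inside A is ∅ (from ∅)
cl via duality: int({N,E,S}) = {N,E,S}, so X∖{N,E,S} = {W}
cl∖int = {W}

int(A) = ∅
cl(A)  = {W}
∂A     = {W}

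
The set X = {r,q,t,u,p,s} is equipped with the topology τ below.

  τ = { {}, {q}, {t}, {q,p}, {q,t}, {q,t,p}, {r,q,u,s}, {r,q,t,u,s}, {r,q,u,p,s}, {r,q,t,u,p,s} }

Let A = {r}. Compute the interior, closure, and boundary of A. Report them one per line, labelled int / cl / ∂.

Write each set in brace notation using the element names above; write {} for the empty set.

int(A) = {}
cl(A)  = {r,u,s}
∂A     = {r,u,s}

opens ⊆ A: {}; union → int = {}
complement {q,t,u,p,s}; its interior {q,t,p}; cl(A) = X∖{q,t,p} = {r,u,s}
boundary = {r,u,s} ∖ {} = {r,u,s}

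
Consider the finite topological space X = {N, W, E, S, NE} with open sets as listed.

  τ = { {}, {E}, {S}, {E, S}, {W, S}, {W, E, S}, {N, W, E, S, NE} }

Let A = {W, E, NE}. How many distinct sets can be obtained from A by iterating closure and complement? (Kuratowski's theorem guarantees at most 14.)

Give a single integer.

8

complement {N, S}; its interior {S}; cl(A) = X∖{S} = {N, W, E, NE}
With k = closure, c = complement:
  1. A     = {W, E, NE}
  2. kA    = {N, W, E, NE}
  3. cA    = {N, S}
  4. ckA   = {S}
  5. kcA   = {N, W, S, NE}
  6. ckcA  = {E}
  7. kckcA = {N, E, NE}
  8. ckckcA = {W, S}
k, c of each give nothing new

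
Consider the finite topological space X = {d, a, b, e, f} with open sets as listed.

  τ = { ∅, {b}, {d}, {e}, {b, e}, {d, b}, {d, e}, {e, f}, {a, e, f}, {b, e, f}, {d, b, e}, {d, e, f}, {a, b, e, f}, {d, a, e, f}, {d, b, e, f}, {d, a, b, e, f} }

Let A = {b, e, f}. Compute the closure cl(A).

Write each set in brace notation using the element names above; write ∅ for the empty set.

X∖A={d, a}, int(X∖A)={d}, hence cl(A)={a, b, e, f}

{a, b, e, f}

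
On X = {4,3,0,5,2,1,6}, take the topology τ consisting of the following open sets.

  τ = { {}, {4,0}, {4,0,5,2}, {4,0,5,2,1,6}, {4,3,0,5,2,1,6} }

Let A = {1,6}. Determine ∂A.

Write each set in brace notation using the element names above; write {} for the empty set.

opens ⊆ A: {}; union → int = {}
complement {4,3,0,5,2}; its interior {4,0,5,2}; cl(A) = X∖{4,0,5,2} = {3,1,6}
boundary = {3,1,6} ∖ {} = {3,1,6}

{3,1,6}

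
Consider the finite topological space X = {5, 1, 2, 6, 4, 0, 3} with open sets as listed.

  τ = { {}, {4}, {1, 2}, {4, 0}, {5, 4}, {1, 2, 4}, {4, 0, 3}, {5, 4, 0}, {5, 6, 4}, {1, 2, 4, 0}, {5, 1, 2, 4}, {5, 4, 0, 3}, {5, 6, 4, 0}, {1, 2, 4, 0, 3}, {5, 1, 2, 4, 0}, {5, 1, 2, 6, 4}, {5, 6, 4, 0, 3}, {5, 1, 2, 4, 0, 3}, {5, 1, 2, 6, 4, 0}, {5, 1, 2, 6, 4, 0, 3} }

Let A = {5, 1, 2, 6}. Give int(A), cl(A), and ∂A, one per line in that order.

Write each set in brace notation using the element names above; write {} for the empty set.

int(A) = {1, 2}
cl(A)  = {5, 1, 2, 6}
∂A     = {5, 6}

open subsets of A: {}, {1, 2}; so int(A) = {1, 2}
closure: X∖int(X∖A) = X∖{4, 0, 3} = {5, 1, 2, 6}
∂A = {5, 1, 2, 6} minus {1, 2} = {5, 6}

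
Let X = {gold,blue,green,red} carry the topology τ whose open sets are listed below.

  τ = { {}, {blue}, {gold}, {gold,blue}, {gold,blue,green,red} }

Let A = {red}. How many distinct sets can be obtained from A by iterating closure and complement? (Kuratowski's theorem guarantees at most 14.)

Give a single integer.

X∖A={gold,blue,green}, int(X∖A)={gold,blue}, hence cl(A)={green,red}
Orbit (k=closure, c=complement):
  1. A     = {red}
  2. kA    = {green,red}
  3. cA    = {gold,blue,green}
  4. ckA   = {gold,blue}
  5. kcA   = {gold,blue,green,red}
  6. ckcA  = {}
(closed under both — stop)

6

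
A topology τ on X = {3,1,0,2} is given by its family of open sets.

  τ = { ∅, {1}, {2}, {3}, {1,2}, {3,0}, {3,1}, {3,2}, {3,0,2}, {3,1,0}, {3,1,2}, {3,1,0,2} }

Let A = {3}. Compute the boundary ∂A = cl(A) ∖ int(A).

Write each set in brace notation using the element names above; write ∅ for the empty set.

{0}

opens ⊆ A: ∅, {3}; union → int = {3}
complement {1,0,2}; its interior {1,2}; cl(A) = X∖{1,2} = {3,0}
boundary = {3,0} ∖ {3} = {0}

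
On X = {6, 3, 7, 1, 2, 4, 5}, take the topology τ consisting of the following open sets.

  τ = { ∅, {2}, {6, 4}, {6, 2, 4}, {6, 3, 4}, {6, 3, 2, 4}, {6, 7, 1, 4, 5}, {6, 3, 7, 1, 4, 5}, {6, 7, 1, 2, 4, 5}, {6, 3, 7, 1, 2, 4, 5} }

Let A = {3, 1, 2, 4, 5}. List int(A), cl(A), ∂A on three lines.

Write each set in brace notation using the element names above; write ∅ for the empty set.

int(A) = {2}
cl(A)  = {6, 3, 7, 1, 2, 4, 5}
∂A     = {6, 3, 7, 1, 4, 5}

U open, U⊆A: ∅, {2}. int(A) = ⋃ = {2}
X∖A={6, 7}, int(X∖A)=∅, hence cl(A)={6, 3, 7, 1, 2, 4, 5}
∂A: remove int from cl → {6, 3, 7, 1, 4, 5}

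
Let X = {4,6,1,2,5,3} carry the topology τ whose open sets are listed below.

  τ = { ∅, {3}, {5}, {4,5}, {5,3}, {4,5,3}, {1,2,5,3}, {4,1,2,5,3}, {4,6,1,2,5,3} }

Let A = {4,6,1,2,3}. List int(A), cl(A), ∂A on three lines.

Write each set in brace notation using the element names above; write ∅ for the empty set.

int(A) = {3}
cl(A)  = {4,6,1,2,3}
∂A     = {4,6,1,2}

U open, U⊆A: ∅, {3}. int(A) = ⋃ = {3}
X∖A={5}, int(X∖A)={5}, hence cl(A)={4,6,1,2,3}
∂A: remove int from cl → {4,6,1,2}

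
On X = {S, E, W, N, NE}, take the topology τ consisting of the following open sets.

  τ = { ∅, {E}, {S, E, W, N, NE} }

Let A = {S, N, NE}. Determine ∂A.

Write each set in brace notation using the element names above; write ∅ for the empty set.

{S, W, N, NE}

open subsets of A: ∅; so int(A) = ∅
closure: X∖int(X∖A) = X∖{E} = {S, W, N, NE}
∂A = {S, W, N, NE} minus ∅ = {S, W, N, NE}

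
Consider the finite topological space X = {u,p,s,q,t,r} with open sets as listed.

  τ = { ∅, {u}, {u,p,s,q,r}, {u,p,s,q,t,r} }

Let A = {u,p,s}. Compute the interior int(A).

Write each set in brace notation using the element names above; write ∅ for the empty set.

U open, U⊆A: ∅, {u}. int(A) = ⋃ = {u}

{u}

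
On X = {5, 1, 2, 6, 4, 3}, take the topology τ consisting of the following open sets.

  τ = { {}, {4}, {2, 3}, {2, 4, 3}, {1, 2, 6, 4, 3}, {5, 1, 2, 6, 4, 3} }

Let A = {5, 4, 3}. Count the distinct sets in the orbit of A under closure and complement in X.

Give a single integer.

complement {1, 2, 6}; its interior {}; cl(A) = X∖{} = {5, 1, 2, 6, 4, 3}
With k = closure, c = complement:
  1. A     = {5, 4, 3}
  2. kA    = {5, 1, 2, 6, 4, 3}
  3. cA    = {1, 2, 6}
  4. ckA   = {}
  5. kcA   = {5, 1, 2, 6, 3}
  6. ckcA  = {4}
  7. kckcA = {5, 1, 6, 4}
  8. ckckcA = {2, 3}
k, c of each give nothing new

8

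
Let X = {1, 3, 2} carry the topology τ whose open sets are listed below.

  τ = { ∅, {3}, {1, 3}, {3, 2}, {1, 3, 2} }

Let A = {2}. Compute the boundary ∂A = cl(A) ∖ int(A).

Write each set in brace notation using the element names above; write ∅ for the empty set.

{2}

opens ⊆ A: ∅; union → int = ∅
complement {1, 3}; its interior {1, 3}; cl(A) = X∖{1, 3} = {2}
boundary = {2} ∖ ∅ = {2}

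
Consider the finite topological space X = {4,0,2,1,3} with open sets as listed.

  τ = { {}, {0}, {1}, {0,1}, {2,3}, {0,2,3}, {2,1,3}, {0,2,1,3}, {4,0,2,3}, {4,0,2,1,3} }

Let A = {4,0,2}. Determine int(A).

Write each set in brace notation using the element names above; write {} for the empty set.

{0}

U open, U⊆A: {}, {0}. int(A) = ⋃ = {0}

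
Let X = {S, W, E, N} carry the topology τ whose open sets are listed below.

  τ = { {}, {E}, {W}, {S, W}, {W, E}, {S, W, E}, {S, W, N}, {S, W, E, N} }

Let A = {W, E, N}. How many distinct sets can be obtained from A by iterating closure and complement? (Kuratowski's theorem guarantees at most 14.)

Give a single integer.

6

X∖A={S}, int(X∖A)={}, hence cl(A)={S, W, E, N}
Orbit (k=closure, c=complement):
  1. A     = {W, E, N}
  2. kA    = {S, W, E, N}
  3. cA    = {S}
  4. ckA   = {}
  5. kcA   = {S, N}
  6. ckcA  = {W, E}
(closed under both — stop)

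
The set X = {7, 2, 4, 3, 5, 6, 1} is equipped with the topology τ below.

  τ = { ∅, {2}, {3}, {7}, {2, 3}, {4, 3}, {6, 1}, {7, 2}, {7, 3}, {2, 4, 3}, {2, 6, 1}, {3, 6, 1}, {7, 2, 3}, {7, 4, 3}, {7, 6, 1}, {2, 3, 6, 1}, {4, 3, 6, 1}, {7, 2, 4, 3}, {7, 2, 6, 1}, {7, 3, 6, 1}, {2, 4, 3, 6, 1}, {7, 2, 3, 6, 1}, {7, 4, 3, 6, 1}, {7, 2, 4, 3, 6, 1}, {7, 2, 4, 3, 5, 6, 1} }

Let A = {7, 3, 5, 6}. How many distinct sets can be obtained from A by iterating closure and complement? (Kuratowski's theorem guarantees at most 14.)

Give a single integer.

12

closure: X∖int(X∖A) = X∖{2} = {7, 4, 3, 5, 6, 1}
Let k=closure and c=complement:
  1. A     = {7, 3, 5, 6}
  2. kA    = {7, 4, 3, 5, 6, 1}
  3. cA    = {2, 4, 1}
  4. ckA   = {2}
  5. kcA   = {2, 4, 5, 6, 1}
  6. kckA  = {2, 5}
  7. ckcA  = {7, 3}
  8. ckckA = {7, 4, 3, 6, 1}
  9. kckcA = {7, 4, 3, 5}
  10. ckckcA = {2, 6, 1}
  11. kckckcA = {2, 5, 6, 1}
  12. ckckckcA = {7, 4, 3}
— saturated at 12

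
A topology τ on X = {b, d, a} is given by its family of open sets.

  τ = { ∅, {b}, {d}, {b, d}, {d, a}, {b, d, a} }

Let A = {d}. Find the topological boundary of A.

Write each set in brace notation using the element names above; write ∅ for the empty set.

{a}

open subsets of A: ∅, {d}; so int(A) = {d}
closure: X∖int(X∖A) = X∖{b} = {d, a}
∂A = {d, a} minus {d} = {a}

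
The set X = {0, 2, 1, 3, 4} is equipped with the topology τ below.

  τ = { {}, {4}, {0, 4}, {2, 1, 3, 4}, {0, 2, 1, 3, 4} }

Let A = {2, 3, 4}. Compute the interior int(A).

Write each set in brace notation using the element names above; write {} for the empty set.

U open, U⊆A: {}, {4}. int(A) = ⋃ = {4}

{4}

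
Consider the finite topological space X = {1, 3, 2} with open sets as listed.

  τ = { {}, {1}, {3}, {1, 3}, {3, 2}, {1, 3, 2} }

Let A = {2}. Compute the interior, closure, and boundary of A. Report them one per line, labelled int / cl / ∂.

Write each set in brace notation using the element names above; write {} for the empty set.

U open, U⊆A: {}. int(A) = ⋃ = {}
X∖A={1, 3}, int(X∖A)={1, 3}, hence cl(A)={2}
∂A: remove int from cl → {2}

int(A) = {}
cl(A)  = {2}
∂A     = {2}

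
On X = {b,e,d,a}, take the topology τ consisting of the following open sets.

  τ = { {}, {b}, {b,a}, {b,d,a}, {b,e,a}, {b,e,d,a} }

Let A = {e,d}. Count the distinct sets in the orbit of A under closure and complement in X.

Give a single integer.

4

cl via duality: int({b,a}) = {b,a}, so X∖{b,a} = {e,d}
Write k for closure, c for complement:
  1. A     = {e,d}
  2. cA    = {b,a}
  3. kcA   = {b,e,d,a}
  4. ckcA  = {}
applying k or c yields no new set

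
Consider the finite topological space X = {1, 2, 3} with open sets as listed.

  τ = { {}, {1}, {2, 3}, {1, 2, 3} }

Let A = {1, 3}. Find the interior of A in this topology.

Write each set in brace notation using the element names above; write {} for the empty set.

U open, U⊆A: {}, {1}. int(A) = ⋃ = {1}

{1}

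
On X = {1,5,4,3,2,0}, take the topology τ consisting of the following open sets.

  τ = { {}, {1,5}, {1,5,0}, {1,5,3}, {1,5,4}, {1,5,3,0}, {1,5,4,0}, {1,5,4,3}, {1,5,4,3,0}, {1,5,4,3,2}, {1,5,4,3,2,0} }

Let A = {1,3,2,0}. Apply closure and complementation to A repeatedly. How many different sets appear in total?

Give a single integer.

cl via duality: int({5,4}) = {}, so X∖{} = {1,5,4,3,2,0}
Write k for closure, c for complement:
  1. A     = {1,3,2,0}
  2. kA    = {1,5,4,3,2,0}
  3. cA    = {5,4}
  4. ckA   = {}
applying k or c yields no new set

4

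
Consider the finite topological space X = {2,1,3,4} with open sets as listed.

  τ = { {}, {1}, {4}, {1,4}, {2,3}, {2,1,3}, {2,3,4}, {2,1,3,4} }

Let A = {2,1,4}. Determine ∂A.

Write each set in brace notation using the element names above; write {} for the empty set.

{2,3}

open subsets of A: {}, {4}, {1}, {1,4}; so int(A) = {1,4}
closure: X∖int(X∖A) = X∖{} = {2,1,3,4}
∂A = {2,1,3,4} minus {1,4} = {2,3}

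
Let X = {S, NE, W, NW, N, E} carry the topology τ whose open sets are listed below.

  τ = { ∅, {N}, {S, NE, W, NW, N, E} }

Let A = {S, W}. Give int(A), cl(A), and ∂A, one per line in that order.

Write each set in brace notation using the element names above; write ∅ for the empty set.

U open, U⊆A: ∅. int(A) = ⋃ = ∅
X∖A={NE, NW, N, E}, int(X∖A)={N}, hence cl(A)={S, NE, W, NW, E}
∂A: remove int from cl → {S, NE, W, NW, E}

int(A) = ∅
cl(A)  = {S, NE, W, NW, E}
∂A     = {S, NE, W, NW, E}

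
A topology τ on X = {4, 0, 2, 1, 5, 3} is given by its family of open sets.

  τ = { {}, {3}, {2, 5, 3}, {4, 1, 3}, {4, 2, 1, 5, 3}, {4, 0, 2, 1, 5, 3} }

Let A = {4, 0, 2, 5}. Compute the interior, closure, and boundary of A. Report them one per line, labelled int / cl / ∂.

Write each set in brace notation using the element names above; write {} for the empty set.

int(A) = {}
cl(A)  = {4, 0, 2, 1, 5}
∂A     = {4, 0, 2, 1, 5}

interior: largest open inside A is {} (from {})
cl via duality: int({1, 3}) = {3}, so X∖{3} = {4, 0, 2, 1, 5}
cl∖int = {4, 0, 2, 1, 5}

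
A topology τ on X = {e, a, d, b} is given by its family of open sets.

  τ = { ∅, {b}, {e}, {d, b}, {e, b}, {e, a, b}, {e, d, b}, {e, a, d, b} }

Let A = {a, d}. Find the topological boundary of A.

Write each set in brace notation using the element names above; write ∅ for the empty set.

interior: largest open inside A is ∅ (from ∅)
cl via duality: int({e, b}) = {e, b}, so X∖{e, b} = {a, d}
cl∖int = {a, d}

{a, d}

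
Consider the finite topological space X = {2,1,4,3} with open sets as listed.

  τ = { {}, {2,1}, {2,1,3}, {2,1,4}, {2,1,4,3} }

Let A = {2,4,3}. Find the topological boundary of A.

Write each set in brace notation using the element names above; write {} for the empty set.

{2,1,4,3}

U open, U⊆A: {}. int(A) = ⋃ = {}
X∖A={1}, int(X∖A)={}, hence cl(A)={2,1,4,3}
∂A: remove int from cl → {2,1,4,3}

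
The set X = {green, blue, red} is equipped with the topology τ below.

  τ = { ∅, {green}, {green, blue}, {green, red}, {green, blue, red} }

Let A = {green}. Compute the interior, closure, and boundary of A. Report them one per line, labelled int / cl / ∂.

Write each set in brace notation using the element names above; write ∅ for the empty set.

interior: largest open inside A is {green} (from ∅, {green})
cl via duality: int({blue, red}) = ∅, so X∖∅ = {green, blue, red}
cl∖int = {blue, red}

int(A) = {green}
cl(A)  = {green, blue, red}
∂A     = {blue, red}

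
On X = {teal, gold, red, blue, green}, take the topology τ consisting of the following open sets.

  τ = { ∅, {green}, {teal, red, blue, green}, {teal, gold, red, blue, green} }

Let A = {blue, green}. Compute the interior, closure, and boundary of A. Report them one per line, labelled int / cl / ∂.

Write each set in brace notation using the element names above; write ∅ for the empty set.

int(A) = {green}
cl(A)  = {teal, gold, red, blue, green}
∂A     = {teal, gold, red, blue}

interior: largest open inside A is {green} (from ∅, {green})
cl via duality: int({teal, gold, red}) = ∅, so X∖∅ = {teal, gold, red, blue, green}
cl∖int = {teal, gold, red, blue}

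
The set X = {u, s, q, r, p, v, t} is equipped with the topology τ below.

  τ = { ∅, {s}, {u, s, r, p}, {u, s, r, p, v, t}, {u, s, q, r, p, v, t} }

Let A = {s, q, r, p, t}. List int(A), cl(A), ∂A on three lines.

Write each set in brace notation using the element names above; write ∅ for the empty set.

int(A) = {s}
cl(A)  = {u, s, q, r, p, v, t}
∂A     = {u, q, r, p, v, t}

U open, U⊆A: ∅, {s}. int(A) = ⋃ = {s}
X∖A={u, v}, int(X∖A)=∅, hence cl(A)={u, s, q, r, p, v, t}
∂A: remove int from cl → {u, q, r, p, v, t}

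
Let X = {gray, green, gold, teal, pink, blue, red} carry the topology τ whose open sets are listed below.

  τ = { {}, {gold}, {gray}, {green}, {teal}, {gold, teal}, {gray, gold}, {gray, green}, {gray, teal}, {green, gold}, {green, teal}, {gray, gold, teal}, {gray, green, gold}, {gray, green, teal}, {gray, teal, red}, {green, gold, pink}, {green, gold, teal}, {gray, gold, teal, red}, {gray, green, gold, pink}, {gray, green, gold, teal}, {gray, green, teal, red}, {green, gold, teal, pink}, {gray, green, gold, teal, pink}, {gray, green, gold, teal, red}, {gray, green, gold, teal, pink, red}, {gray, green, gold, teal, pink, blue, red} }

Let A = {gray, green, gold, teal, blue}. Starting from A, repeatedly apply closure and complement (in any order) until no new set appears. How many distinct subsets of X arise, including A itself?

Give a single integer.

cl via duality: int({pink, red}) = {}, so X∖{} = {gray, green, gold, teal, pink, blue, red}
Write k for closure, c for complement:
  1. A     = {gray, green, gold, teal, blue}
  2. kA    = {gray, green, gold, teal, pink, blue, red}
  3. cA    = {pink, red}
  4. ckA   = {}
  5. kcA   = {pink, blue, red}
  6. ckcA  = {gray, green, gold, teal}
applying k or c yields no new set

6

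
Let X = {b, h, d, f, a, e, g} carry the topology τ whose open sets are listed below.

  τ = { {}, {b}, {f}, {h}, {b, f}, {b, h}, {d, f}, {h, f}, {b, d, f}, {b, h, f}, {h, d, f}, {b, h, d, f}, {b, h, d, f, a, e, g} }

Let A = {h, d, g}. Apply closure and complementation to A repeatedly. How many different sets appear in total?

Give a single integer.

8

complement {b, f, a, e}; its interior {b, f}; cl(A) = X∖{b, f} = {h, d, a, e, g}
With k = closure, c = complement:
  1. A     = {h, d, g}
  2. kA    = {h, d, a, e, g}
  3. cA    = {b, f, a, e}
  4. ckA   = {b, f}
  5. kcA   = {b, d, f, a, e, g}
  6. ckcA  = {h}
  7. kckcA = {h, a, e, g}
  8. ckckcA = {b, d, f}
k, c of each give nothing new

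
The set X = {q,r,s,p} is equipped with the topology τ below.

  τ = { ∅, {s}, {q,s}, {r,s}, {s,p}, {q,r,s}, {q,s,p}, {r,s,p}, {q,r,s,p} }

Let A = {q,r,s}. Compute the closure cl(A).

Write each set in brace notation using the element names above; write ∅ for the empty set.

X∖A={p}, int(X∖A)=∅, hence cl(A)={q,r,s,p}

{q,r,s,p}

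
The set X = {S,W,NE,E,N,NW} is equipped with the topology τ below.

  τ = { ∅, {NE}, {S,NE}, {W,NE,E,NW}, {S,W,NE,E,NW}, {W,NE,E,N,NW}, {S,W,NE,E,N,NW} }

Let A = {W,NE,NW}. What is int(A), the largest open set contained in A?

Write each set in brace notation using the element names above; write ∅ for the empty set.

{NE}

interior: largest open inside A is {NE} (from ∅, {NE})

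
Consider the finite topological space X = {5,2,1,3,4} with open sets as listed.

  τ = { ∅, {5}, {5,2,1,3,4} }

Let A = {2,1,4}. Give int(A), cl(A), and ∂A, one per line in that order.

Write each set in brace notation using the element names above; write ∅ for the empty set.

int(A) = ∅
cl(A)  = {2,1,3,4}
∂A     = {2,1,3,4}

opens ⊆ A: ∅; union → int = ∅
complement {5,3}; its interior {5}; cl(A) = X∖{5} = {2,1,3,4}
boundary = {2,1,3,4} ∖ ∅ = {2,1,3,4}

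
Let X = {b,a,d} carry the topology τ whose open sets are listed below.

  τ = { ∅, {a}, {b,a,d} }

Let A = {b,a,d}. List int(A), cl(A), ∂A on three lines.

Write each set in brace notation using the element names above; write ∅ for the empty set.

int(A) = {b,a,d}
cl(A)  = {b,a,d}
∂A     = ∅

open subsets of A: ∅, {a}, {b,a,d}; so int(A) = {b,a,d}
closure: X∖int(X∖A) = X∖∅ = {b,a,d}
∂A = {b,a,d} minus {b,a,d} = ∅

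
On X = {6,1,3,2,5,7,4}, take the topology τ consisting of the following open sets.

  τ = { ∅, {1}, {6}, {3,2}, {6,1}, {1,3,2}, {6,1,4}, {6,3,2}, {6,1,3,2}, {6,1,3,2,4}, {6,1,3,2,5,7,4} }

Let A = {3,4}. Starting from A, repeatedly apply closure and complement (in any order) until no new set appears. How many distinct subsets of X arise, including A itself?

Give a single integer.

10

cl via duality: int({6,1,2,5,7}) = {6,1}, so X∖{6,1} = {3,2,5,7,4}
Write k for closure, c for complement:
  1. A     = {3,4}
  2. kA    = {3,2,5,7,4}
  3. cA    = {6,1,2,5,7}
  4. ckA   = {6,1}
  5. kcA   = {6,1,3,2,5,7,4}
  6. kckA  = {6,1,5,7,4}
  7. ckcA  = ∅
  8. ckckA = {3,2}
  9. kckckA = {3,2,5,7}
  10. ckckckA = {6,1,4}
applying k or c yields no new set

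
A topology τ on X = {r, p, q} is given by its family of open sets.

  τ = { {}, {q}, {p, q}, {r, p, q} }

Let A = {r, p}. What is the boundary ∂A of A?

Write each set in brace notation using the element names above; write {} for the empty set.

interior: largest open inside A is {} (from {})
cl via duality: int({q}) = {q}, so X∖{q} = {r, p}
cl∖int = {r, p}

{r, p}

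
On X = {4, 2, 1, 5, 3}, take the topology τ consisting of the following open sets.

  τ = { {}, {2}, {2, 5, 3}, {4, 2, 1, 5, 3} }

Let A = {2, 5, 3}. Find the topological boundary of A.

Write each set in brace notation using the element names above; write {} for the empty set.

open subsets of A: {}, {2}, {2, 5, 3}; so int(A) = {2, 5, 3}
closure: X∖int(X∖A) = X∖{} = {4, 2, 1, 5, 3}
∂A = {4, 2, 1, 5, 3} minus {2, 5, 3} = {4, 1}

{4, 1}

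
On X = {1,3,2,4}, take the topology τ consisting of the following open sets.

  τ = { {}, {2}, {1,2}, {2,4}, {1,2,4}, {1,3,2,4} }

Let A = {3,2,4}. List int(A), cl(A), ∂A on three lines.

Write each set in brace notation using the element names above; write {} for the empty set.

U open, U⊆A: {}, {2}, {2,4}. int(A) = ⋃ = {2,4}
X∖A={1}, int(X∖A)={}, hence cl(A)={1,3,2,4}
∂A: remove int from cl → {1,3}

int(A) = {2,4}
cl(A)  = {1,3,2,4}
∂A     = {1,3}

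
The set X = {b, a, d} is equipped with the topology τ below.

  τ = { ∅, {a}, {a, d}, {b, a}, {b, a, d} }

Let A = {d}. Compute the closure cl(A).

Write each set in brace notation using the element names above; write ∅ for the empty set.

cl via duality: int({b, a}) = {b, a}, so X∖{b, a} = {d}

{d}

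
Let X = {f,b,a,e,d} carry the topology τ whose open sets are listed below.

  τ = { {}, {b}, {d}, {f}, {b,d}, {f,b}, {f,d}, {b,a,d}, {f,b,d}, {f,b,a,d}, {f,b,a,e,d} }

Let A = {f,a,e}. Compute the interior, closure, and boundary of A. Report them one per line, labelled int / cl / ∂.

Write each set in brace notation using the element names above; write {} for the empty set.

U open, U⊆A: {}, {f}. int(A) = ⋃ = {f}
X∖A={b,d}, int(X∖A)={b,d}, hence cl(A)={f,a,e}
∂A: remove int from cl → {a,e}

int(A) = {f}
cl(A)  = {f,a,e}
∂A     = {a,e}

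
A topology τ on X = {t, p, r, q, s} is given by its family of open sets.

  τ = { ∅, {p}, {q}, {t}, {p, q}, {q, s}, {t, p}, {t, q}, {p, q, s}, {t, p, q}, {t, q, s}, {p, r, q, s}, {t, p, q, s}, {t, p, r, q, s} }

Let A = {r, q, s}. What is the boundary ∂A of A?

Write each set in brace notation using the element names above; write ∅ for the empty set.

{r}

interior: largest open inside A is {q, s} (from ∅, {q}, {q, s})
cl via duality: int({t, p}) = {t, p}, so X∖{t, p} = {r, q, s}
cl∖int = {r}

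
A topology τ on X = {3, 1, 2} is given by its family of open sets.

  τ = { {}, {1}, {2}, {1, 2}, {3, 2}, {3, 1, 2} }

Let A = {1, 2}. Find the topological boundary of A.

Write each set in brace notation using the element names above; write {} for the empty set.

open subsets of A: {}, {2}, {1}, {1, 2}; so int(A) = {1, 2}
closure: X∖int(X∖A) = X∖{} = {3, 1, 2}
∂A = {3, 1, 2} minus {1, 2} = {3}

{3}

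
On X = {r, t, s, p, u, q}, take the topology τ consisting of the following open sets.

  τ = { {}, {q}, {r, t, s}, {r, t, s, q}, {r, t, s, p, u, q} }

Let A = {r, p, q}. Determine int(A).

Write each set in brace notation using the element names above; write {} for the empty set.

interior: largest open inside A is {q} (from {}, {q})

{q}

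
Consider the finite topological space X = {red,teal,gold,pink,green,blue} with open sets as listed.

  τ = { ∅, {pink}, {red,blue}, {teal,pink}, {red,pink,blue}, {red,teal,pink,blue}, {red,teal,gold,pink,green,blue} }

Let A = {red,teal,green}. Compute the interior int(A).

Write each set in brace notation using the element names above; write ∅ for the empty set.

∅

open subsets of A: ∅; so int(A) = ∅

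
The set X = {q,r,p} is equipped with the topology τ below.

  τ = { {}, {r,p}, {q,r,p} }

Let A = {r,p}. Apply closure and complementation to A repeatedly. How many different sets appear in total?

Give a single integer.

cl via duality: int({q}) = {}, so X∖{} = {q,r,p}
Write k for closure, c for complement:
  1. A     = {r,p}
  2. kA    = {q,r,p}
  3. cA    = {q}
  4. ckA   = {}
applying k or c yields no new set

4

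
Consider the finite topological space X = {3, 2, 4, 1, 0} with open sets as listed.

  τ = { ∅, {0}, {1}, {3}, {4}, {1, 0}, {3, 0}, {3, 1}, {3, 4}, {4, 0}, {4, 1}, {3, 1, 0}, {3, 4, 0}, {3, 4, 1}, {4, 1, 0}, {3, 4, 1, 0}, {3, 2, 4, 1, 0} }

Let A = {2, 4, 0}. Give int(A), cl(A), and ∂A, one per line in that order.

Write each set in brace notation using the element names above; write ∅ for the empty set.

int(A) = {4, 0}
cl(A)  = {2, 4, 0}
∂A     = {2}

open subsets of A: ∅, {0}, {4}, {4, 0}; so int(A) = {4, 0}
closure: X∖int(X∖A) = X∖{3, 1} = {2, 4, 0}
∂A = {2, 4, 0} minus {4, 0} = {2}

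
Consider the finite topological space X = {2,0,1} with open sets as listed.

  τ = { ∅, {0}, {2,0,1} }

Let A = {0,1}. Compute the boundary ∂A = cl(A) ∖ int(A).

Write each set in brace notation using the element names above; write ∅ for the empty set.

{2,1}

open subsets of A: ∅, {0}; so int(A) = {0}
closure: X∖int(X∖A) = X∖∅ = {2,0,1}
∂A = {2,0,1} minus {0} = {2,1}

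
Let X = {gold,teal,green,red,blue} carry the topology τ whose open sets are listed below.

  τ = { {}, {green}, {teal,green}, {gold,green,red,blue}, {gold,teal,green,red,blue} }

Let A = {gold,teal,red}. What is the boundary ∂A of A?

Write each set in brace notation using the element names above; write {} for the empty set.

{gold,teal,red,blue}

open subsets of A: {}; so int(A) = {}
closure: X∖int(X∖A) = X∖{green} = {gold,teal,red,blue}
∂A = {gold,teal,red,blue} minus {} = {gold,teal,red,blue}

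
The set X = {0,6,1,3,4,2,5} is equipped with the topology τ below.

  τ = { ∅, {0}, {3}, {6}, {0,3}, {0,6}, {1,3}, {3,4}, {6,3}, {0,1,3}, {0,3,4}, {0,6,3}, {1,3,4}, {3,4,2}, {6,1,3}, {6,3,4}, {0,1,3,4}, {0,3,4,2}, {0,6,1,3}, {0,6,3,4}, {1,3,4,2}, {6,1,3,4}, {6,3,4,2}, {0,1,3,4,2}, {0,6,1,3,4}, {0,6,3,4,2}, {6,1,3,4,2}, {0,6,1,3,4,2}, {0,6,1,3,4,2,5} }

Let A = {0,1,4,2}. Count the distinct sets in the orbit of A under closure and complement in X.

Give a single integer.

cl via duality: int({6,3,5}) = {6,3}, so X∖{6,3} = {0,1,4,2,5}
Write k for closure, c for complement:
  1. A     = {0,1,4,2}
  2. kA    = {0,1,4,2,5}
  3. cA    = {6,3,5}
  4. ckA   = {6,3}
  5. kcA   = {6,1,3,4,2,5}
  6. ckcA  = {0}
  7. kckcA = {0,5}
  8. ckckcA = {6,1,3,4,2}
applying k or c yields no new set

8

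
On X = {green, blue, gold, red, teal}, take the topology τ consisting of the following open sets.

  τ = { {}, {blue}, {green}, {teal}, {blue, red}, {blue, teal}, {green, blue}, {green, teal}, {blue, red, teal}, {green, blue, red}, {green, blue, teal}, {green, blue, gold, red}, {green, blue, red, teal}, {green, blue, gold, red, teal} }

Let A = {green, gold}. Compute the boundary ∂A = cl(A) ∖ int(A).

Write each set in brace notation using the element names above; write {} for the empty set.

interior: largest open inside A is {green} (from {}, {green})
cl via duality: int({blue, red, teal}) = {blue, red, teal}, so X∖{blue, red, teal} = {green, gold}
cl∖int = {gold}

{gold}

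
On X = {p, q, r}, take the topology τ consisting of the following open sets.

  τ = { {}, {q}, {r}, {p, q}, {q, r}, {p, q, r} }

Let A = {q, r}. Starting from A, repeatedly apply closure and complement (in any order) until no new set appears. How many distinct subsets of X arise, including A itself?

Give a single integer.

X∖A={p}, int(X∖A)={}, hence cl(A)={p, q, r}
Orbit (k=closure, c=complement):
  1. A     = {q, r}
  2. kA    = {p, q, r}
  3. cA    = {p}
  4. ckA   = {}
(closed under both — stop)

4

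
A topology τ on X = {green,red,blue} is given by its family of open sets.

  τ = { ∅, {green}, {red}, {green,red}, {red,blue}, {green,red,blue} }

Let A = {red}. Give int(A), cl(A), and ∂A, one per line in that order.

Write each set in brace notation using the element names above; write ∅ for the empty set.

open subsets of A: ∅, {red}; so int(A) = {red}
closure: X∖int(X∖A) = X∖{green} = {red,blue}
∂A = {red,blue} minus {red} = {blue}

int(A) = {red}
cl(A)  = {red,blue}
∂A     = {blue}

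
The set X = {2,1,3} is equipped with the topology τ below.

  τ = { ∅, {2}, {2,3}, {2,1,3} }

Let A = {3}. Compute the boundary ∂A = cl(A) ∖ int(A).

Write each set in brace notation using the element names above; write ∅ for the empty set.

{1,3}

opens ⊆ A: ∅; union → int = ∅
complement {2,1}; its interior {2}; cl(A) = X∖{2} = {1,3}
boundary = {1,3} ∖ ∅ = {1,3}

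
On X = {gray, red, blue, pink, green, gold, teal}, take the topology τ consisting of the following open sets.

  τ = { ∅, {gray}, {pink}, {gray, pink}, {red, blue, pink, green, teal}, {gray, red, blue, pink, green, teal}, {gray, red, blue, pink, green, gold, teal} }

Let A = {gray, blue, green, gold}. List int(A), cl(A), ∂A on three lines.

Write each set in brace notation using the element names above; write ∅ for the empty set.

interior: largest open inside A is {gray} (from ∅, {gray})
cl via duality: int({red, pink, teal}) = {pink}, so X∖{pink} = {gray, red, blue, green, gold, teal}
cl∖int = {red, blue, green, gold, teal}

int(A) = {gray}
cl(A)  = {gray, red, blue, green, gold, teal}
∂A     = {red, blue, green, gold, teal}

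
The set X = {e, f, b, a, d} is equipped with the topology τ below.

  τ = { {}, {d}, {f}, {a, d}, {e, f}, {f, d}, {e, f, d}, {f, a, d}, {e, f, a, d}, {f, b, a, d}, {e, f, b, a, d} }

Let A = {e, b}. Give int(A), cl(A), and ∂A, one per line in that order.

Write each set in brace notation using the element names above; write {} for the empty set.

int(A) = {}
cl(A)  = {e, b}
∂A     = {e, b}

U open, U⊆A: {}. int(A) = ⋃ = {}
X∖A={f, a, d}, int(X∖A)={f, a, d}, hence cl(A)={e, b}
∂A: remove int from cl → {e, b}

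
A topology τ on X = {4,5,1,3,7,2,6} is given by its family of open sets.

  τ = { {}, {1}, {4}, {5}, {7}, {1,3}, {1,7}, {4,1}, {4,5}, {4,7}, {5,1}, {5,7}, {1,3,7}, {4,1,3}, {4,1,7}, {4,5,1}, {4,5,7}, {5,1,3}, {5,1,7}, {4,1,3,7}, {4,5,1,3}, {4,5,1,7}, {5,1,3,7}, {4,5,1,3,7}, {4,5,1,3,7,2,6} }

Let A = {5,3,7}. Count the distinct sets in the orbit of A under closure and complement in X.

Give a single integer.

closure: X∖int(X∖A) = X∖{4,1} = {5,3,7,2,6}
Let k=closure and c=complement:
  1. A     = {5,3,7}
  2. kA    = {5,3,7,2,6}
  3. cA    = {4,1,2,6}
  4. ckA   = {4,1}
  5. kcA   = {4,1,3,2,6}
  6. ckcA  = {5,7}
  7. kckcA = {5,7,2,6}
  8. ckckcA = {4,1,3}
— saturated at 8

8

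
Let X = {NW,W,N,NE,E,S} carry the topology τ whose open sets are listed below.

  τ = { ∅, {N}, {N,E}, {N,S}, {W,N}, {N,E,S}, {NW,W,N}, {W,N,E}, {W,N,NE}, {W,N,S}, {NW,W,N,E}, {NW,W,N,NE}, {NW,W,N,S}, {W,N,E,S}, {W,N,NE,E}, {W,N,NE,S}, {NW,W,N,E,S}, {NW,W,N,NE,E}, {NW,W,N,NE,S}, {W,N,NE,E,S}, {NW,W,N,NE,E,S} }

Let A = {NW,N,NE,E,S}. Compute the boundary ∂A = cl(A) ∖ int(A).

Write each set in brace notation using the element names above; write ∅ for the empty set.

interior: largest open inside A is {N,E,S} (from ∅, {N}, {N,S}, {N,E}, {N,E,S})
cl via duality: int({W}) = ∅, so X∖∅ = {NW,W,N,NE,E,S}
cl∖int = {NW,W,NE}

{NW,W,NE}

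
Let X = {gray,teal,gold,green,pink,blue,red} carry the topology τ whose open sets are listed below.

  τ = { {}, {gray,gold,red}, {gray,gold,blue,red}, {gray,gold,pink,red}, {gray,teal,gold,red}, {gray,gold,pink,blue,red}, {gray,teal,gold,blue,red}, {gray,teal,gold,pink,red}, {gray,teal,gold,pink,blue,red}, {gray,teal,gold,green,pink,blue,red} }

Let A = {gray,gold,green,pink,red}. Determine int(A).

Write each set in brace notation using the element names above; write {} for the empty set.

U open, U⊆A: {}, {gray,gold,red}, {gray,gold,pink,red}. int(A) = ⋃ = {gray,gold,pink,red}

{gray,gold,pink,red}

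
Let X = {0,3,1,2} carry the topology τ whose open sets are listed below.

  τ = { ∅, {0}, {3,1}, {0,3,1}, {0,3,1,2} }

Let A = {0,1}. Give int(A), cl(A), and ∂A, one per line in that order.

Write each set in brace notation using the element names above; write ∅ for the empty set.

opens ⊆ A: ∅, {0}; union → int = {0}
complement {3,2}; its interior ∅; cl(A) = X∖∅ = {0,3,1,2}
boundary = {0,3,1,2} ∖ {0} = {3,1,2}

int(A) = {0}
cl(A)  = {0,3,1,2}
∂A     = {3,1,2}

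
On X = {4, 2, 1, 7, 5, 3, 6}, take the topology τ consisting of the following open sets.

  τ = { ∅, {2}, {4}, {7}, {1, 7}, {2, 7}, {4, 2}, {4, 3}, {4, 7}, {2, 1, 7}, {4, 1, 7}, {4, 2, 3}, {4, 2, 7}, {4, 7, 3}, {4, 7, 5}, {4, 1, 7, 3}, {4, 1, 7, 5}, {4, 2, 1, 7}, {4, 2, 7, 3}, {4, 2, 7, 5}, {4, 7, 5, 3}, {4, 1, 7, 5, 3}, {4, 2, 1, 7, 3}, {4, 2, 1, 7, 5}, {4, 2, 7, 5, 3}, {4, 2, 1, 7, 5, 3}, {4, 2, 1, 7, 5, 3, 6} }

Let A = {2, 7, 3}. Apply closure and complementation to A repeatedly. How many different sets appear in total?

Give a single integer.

complement {4, 1, 5, 6}; its interior {4}; cl(A) = X∖{4} = {2, 1, 7, 5, 3, 6}
With k = closure, c = complement:
  1. A     = {2, 7, 3}
  2. kA    = {2, 1, 7, 5, 3, 6}
  3. cA    = {4, 1, 5, 6}
  4. ckA   = {4}
  5. kcA   = {4, 1, 5, 3, 6}
  6. kckA  = {4, 5, 3, 6}
  7. ckcA  = {2, 7}
  8. ckckA = {2, 1, 7}
  9. kckcA = {2, 1, 7, 5, 6}
  10. ckckcA = {4, 3}
k, c of each give nothing new

10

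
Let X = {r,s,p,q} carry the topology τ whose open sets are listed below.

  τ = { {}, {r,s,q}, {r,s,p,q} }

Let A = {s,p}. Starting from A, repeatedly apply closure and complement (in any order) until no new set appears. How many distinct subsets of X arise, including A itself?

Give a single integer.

4

cl via duality: int({r,q}) = {}, so X∖{} = {r,s,p,q}
Write k for closure, c for complement:
  1. A     = {s,p}
  2. kA    = {r,s,p,q}
  3. cA    = {r,q}
  4. ckA   = {}
applying k or c yields no new set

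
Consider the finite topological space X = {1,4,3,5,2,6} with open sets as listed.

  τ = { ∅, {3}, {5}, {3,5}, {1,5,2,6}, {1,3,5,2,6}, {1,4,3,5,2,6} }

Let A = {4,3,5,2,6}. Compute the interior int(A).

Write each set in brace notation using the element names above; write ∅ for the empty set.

U open, U⊆A: ∅, {5}, {3}, {3,5}. int(A) = ⋃ = {3,5}

{3,5}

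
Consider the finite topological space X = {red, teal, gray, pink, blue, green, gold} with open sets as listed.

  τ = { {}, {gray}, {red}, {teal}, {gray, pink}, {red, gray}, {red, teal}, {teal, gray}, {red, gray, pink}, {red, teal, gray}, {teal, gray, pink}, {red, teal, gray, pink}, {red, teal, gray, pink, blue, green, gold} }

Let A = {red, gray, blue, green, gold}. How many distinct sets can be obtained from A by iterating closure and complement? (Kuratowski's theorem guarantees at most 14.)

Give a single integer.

closure: X∖int(X∖A) = X∖{teal} = {red, gray, pink, blue, green, gold}
Let k=closure and c=complement:
  1. A     = {red, gray, blue, green, gold}
  2. kA    = {red, gray, pink, blue, green, gold}
  3. cA    = {teal, pink}
  4. ckA   = {teal}
  5. kcA   = {teal, pink, blue, green, gold}
  6. kckA  = {teal, blue, green, gold}
  7. ckcA  = {red, gray}
  8. ckckA = {red, gray, pink}
— saturated at 8

8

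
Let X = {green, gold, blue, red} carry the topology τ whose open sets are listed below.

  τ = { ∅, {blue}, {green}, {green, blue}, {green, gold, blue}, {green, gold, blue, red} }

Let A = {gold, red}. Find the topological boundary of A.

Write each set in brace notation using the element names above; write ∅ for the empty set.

{gold, red}

U open, U⊆A: ∅. int(A) = ⋃ = ∅
X∖A={green, blue}, int(X∖A)={green, blue}, hence cl(A)={gold, red}
∂A: remove int from cl → {gold, red}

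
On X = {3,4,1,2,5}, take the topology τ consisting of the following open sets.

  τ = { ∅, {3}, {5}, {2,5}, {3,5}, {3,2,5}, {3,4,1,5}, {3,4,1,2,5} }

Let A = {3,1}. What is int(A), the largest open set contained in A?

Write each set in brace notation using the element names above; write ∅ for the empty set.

interior: largest open inside A is {3} (from ∅, {3})

{3}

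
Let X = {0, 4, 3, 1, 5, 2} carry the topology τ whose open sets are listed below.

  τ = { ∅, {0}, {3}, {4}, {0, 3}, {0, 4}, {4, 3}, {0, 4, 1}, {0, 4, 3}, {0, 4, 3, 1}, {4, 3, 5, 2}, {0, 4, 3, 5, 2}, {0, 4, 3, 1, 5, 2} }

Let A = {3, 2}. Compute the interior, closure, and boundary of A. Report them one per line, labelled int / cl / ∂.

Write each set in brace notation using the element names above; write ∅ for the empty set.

U open, U⊆A: ∅, {3}. int(A) = ⋃ = {3}
X∖A={0, 4, 1, 5}, int(X∖A)={0, 4, 1}, hence cl(A)={3, 5, 2}
∂A: remove int from cl → {5, 2}

int(A) = {3}
cl(A)  = {3, 5, 2}
∂A     = {5, 2}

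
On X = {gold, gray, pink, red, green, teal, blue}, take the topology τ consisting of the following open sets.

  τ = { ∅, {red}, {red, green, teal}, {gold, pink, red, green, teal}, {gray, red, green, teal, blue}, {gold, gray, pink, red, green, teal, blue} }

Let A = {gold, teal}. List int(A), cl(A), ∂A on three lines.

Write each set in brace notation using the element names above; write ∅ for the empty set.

U open, U⊆A: ∅. int(A) = ⋃ = ∅
X∖A={gray, pink, red, green, blue}, int(X∖A)={red}, hence cl(A)={gold, gray, pink, green, teal, blue}
∂A: remove int from cl → {gold, gray, pink, green, teal, blue}

int(A) = ∅
cl(A)  = {gold, gray, pink, green, teal, blue}
∂A     = {gold, gray, pink, green, teal, blue}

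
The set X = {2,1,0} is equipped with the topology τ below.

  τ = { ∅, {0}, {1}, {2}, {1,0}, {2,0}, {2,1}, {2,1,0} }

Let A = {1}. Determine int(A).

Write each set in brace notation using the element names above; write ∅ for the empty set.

{1}

open subsets of A: ∅, {1}; so int(A) = {1}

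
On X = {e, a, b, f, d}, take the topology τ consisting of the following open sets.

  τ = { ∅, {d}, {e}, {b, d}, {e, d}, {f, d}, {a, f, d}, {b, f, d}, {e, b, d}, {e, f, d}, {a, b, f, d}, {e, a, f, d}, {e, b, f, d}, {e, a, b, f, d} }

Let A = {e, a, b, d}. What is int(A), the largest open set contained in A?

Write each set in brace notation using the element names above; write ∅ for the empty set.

{e, b, d}

opens ⊆ A: ∅, {e}, {d}, {e, d}, {b, d}, {e, b, d}; union → int = {e, b, d}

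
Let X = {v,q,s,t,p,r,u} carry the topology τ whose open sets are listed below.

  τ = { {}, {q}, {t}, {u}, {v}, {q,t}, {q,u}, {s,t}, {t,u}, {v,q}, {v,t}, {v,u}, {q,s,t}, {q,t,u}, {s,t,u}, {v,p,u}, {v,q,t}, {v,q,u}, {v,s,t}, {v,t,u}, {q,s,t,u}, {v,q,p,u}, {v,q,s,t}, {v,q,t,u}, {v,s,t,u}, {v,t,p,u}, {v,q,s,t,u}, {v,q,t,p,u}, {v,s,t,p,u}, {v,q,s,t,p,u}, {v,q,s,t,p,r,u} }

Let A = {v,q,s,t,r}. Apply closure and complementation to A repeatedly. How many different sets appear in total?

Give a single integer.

6

closure: X∖int(X∖A) = X∖{u} = {v,q,s,t,p,r}
Let k=closure and c=complement:
  1. A     = {v,q,s,t,r}
  2. kA    = {v,q,s,t,p,r}
  3. cA    = {p,u}
  4. ckA   = {u}
  5. kcA   = {p,r,u}
  6. ckcA  = {v,q,s,t}
— saturated at 6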